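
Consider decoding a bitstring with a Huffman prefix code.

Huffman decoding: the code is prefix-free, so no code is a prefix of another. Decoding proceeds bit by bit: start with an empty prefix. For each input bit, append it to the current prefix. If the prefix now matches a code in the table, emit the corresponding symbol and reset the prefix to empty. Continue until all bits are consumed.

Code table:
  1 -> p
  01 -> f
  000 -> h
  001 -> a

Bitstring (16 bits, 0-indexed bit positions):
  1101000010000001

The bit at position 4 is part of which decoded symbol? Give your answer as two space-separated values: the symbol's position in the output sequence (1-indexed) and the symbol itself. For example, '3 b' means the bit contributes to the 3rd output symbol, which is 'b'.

Bit 0: prefix='1' -> emit 'p', reset
Bit 1: prefix='1' -> emit 'p', reset
Bit 2: prefix='0' (no match yet)
Bit 3: prefix='01' -> emit 'f', reset
Bit 4: prefix='0' (no match yet)
Bit 5: prefix='00' (no match yet)
Bit 6: prefix='000' -> emit 'h', reset
Bit 7: prefix='0' (no match yet)
Bit 8: prefix='01' -> emit 'f', reset

Answer: 4 h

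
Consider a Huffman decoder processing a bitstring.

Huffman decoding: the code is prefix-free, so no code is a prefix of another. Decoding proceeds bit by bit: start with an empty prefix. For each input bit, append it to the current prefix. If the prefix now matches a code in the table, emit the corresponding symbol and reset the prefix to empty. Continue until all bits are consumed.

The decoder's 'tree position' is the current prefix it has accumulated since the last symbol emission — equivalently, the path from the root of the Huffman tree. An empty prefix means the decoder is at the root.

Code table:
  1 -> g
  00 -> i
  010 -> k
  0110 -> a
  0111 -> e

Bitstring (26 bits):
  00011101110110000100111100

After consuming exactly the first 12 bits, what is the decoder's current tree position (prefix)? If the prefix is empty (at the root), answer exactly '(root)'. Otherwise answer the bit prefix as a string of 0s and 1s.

Bit 0: prefix='0' (no match yet)
Bit 1: prefix='00' -> emit 'i', reset
Bit 2: prefix='0' (no match yet)
Bit 3: prefix='01' (no match yet)
Bit 4: prefix='011' (no match yet)
Bit 5: prefix='0111' -> emit 'e', reset
Bit 6: prefix='0' (no match yet)
Bit 7: prefix='01' (no match yet)
Bit 8: prefix='011' (no match yet)
Bit 9: prefix='0111' -> emit 'e', reset
Bit 10: prefix='0' (no match yet)
Bit 11: prefix='01' (no match yet)

Answer: 01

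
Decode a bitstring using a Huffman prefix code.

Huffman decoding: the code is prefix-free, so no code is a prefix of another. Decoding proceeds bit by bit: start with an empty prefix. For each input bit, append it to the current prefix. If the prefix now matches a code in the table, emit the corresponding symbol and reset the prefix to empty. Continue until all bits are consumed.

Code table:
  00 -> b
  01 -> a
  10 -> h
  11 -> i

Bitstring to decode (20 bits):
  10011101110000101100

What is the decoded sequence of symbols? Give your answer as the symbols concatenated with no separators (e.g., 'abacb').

Bit 0: prefix='1' (no match yet)
Bit 1: prefix='10' -> emit 'h', reset
Bit 2: prefix='0' (no match yet)
Bit 3: prefix='01' -> emit 'a', reset
Bit 4: prefix='1' (no match yet)
Bit 5: prefix='11' -> emit 'i', reset
Bit 6: prefix='0' (no match yet)
Bit 7: prefix='01' -> emit 'a', reset
Bit 8: prefix='1' (no match yet)
Bit 9: prefix='11' -> emit 'i', reset
Bit 10: prefix='0' (no match yet)
Bit 11: prefix='00' -> emit 'b', reset
Bit 12: prefix='0' (no match yet)
Bit 13: prefix='00' -> emit 'b', reset
Bit 14: prefix='1' (no match yet)
Bit 15: prefix='10' -> emit 'h', reset
Bit 16: prefix='1' (no match yet)
Bit 17: prefix='11' -> emit 'i', reset
Bit 18: prefix='0' (no match yet)
Bit 19: prefix='00' -> emit 'b', reset

Answer: haiaibbhib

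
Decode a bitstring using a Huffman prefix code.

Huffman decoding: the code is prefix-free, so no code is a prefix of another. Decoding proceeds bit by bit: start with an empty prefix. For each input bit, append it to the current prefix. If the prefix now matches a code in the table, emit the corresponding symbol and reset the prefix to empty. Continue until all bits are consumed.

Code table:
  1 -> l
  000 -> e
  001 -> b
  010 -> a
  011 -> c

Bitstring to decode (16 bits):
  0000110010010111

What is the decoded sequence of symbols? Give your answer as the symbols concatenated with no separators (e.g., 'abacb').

Answer: ecbbcl

Derivation:
Bit 0: prefix='0' (no match yet)
Bit 1: prefix='00' (no match yet)
Bit 2: prefix='000' -> emit 'e', reset
Bit 3: prefix='0' (no match yet)
Bit 4: prefix='01' (no match yet)
Bit 5: prefix='011' -> emit 'c', reset
Bit 6: prefix='0' (no match yet)
Bit 7: prefix='00' (no match yet)
Bit 8: prefix='001' -> emit 'b', reset
Bit 9: prefix='0' (no match yet)
Bit 10: prefix='00' (no match yet)
Bit 11: prefix='001' -> emit 'b', reset
Bit 12: prefix='0' (no match yet)
Bit 13: prefix='01' (no match yet)
Bit 14: prefix='011' -> emit 'c', reset
Bit 15: prefix='1' -> emit 'l', reset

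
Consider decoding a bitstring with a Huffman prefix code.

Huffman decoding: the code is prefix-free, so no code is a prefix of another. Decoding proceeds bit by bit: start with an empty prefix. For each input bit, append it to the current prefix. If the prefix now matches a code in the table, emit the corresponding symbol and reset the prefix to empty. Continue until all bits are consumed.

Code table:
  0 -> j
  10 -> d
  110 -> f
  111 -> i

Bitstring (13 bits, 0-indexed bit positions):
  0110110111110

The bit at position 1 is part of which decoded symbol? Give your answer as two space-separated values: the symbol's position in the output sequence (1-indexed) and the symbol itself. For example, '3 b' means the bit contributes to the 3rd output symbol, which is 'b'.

Bit 0: prefix='0' -> emit 'j', reset
Bit 1: prefix='1' (no match yet)
Bit 2: prefix='11' (no match yet)
Bit 3: prefix='110' -> emit 'f', reset
Bit 4: prefix='1' (no match yet)
Bit 5: prefix='11' (no match yet)

Answer: 2 f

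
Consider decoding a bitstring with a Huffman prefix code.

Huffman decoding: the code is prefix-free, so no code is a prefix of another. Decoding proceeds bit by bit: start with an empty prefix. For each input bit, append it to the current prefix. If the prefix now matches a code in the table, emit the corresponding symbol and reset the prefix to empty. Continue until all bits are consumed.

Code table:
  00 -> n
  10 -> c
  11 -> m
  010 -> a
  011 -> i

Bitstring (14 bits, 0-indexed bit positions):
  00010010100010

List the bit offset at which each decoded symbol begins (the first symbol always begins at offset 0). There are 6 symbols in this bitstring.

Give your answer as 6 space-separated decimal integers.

Answer: 0 2 5 8 10 12

Derivation:
Bit 0: prefix='0' (no match yet)
Bit 1: prefix='00' -> emit 'n', reset
Bit 2: prefix='0' (no match yet)
Bit 3: prefix='01' (no match yet)
Bit 4: prefix='010' -> emit 'a', reset
Bit 5: prefix='0' (no match yet)
Bit 6: prefix='01' (no match yet)
Bit 7: prefix='010' -> emit 'a', reset
Bit 8: prefix='1' (no match yet)
Bit 9: prefix='10' -> emit 'c', reset
Bit 10: prefix='0' (no match yet)
Bit 11: prefix='00' -> emit 'n', reset
Bit 12: prefix='1' (no match yet)
Bit 13: prefix='10' -> emit 'c', reset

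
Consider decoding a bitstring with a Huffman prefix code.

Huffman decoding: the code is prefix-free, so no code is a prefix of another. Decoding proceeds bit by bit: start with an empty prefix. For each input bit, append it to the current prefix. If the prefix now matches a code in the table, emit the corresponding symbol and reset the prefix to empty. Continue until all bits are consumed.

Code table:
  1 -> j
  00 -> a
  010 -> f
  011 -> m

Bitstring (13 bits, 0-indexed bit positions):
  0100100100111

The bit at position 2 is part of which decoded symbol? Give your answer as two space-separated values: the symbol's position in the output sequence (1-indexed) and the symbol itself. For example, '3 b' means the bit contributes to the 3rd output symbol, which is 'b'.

Bit 0: prefix='0' (no match yet)
Bit 1: prefix='01' (no match yet)
Bit 2: prefix='010' -> emit 'f', reset
Bit 3: prefix='0' (no match yet)
Bit 4: prefix='01' (no match yet)
Bit 5: prefix='010' -> emit 'f', reset
Bit 6: prefix='0' (no match yet)

Answer: 1 f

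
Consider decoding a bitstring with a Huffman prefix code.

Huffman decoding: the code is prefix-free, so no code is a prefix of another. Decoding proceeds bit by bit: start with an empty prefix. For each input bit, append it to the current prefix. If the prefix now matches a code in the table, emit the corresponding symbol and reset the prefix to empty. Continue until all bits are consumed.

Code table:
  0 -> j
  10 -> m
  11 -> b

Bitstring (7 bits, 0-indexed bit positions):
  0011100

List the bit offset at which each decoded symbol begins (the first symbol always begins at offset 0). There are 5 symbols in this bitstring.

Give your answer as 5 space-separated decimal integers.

Bit 0: prefix='0' -> emit 'j', reset
Bit 1: prefix='0' -> emit 'j', reset
Bit 2: prefix='1' (no match yet)
Bit 3: prefix='11' -> emit 'b', reset
Bit 4: prefix='1' (no match yet)
Bit 5: prefix='10' -> emit 'm', reset
Bit 6: prefix='0' -> emit 'j', reset

Answer: 0 1 2 4 6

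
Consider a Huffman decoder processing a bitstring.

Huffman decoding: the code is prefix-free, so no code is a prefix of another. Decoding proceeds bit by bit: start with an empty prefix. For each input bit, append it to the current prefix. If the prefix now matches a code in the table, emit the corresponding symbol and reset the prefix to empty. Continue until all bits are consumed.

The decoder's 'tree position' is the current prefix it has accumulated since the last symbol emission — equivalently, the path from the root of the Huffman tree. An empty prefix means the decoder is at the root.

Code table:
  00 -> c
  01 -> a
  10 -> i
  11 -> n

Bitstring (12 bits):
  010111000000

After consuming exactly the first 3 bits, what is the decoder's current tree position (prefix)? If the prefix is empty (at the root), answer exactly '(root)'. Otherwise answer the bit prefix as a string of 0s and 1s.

Bit 0: prefix='0' (no match yet)
Bit 1: prefix='01' -> emit 'a', reset
Bit 2: prefix='0' (no match yet)

Answer: 0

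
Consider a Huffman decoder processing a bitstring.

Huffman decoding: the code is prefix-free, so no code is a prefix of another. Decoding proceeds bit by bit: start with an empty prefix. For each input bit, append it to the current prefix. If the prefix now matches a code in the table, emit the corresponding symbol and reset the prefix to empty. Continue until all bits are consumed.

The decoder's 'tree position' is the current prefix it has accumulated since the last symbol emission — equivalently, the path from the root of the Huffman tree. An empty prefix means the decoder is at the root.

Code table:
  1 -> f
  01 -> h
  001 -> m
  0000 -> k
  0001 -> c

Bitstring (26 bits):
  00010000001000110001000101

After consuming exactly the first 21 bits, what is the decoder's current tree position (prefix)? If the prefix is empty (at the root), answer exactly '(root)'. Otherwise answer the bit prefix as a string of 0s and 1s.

Bit 0: prefix='0' (no match yet)
Bit 1: prefix='00' (no match yet)
Bit 2: prefix='000' (no match yet)
Bit 3: prefix='0001' -> emit 'c', reset
Bit 4: prefix='0' (no match yet)
Bit 5: prefix='00' (no match yet)
Bit 6: prefix='000' (no match yet)
Bit 7: prefix='0000' -> emit 'k', reset
Bit 8: prefix='0' (no match yet)
Bit 9: prefix='00' (no match yet)
Bit 10: prefix='001' -> emit 'm', reset
Bit 11: prefix='0' (no match yet)
Bit 12: prefix='00' (no match yet)
Bit 13: prefix='000' (no match yet)
Bit 14: prefix='0001' -> emit 'c', reset
Bit 15: prefix='1' -> emit 'f', reset
Bit 16: prefix='0' (no match yet)
Bit 17: prefix='00' (no match yet)
Bit 18: prefix='000' (no match yet)
Bit 19: prefix='0001' -> emit 'c', reset
Bit 20: prefix='0' (no match yet)

Answer: 0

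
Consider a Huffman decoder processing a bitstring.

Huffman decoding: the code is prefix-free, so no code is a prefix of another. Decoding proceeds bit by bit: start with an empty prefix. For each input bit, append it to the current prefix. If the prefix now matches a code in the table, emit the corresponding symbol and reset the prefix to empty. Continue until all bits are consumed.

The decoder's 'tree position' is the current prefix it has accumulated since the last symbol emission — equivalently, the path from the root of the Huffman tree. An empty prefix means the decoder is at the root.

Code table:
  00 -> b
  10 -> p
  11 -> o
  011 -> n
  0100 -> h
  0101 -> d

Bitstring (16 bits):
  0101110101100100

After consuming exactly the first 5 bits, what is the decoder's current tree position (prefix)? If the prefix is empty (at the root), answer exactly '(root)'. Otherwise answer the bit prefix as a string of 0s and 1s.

Answer: 1

Derivation:
Bit 0: prefix='0' (no match yet)
Bit 1: prefix='01' (no match yet)
Bit 2: prefix='010' (no match yet)
Bit 3: prefix='0101' -> emit 'd', reset
Bit 4: prefix='1' (no match yet)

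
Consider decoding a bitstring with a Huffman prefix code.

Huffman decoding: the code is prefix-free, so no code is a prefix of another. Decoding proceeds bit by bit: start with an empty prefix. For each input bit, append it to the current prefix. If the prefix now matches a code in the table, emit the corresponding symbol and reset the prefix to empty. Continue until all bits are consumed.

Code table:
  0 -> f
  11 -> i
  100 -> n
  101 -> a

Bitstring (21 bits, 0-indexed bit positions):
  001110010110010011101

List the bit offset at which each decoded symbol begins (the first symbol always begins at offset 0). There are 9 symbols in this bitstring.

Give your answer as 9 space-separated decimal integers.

Bit 0: prefix='0' -> emit 'f', reset
Bit 1: prefix='0' -> emit 'f', reset
Bit 2: prefix='1' (no match yet)
Bit 3: prefix='11' -> emit 'i', reset
Bit 4: prefix='1' (no match yet)
Bit 5: prefix='10' (no match yet)
Bit 6: prefix='100' -> emit 'n', reset
Bit 7: prefix='1' (no match yet)
Bit 8: prefix='10' (no match yet)
Bit 9: prefix='101' -> emit 'a', reset
Bit 10: prefix='1' (no match yet)
Bit 11: prefix='10' (no match yet)
Bit 12: prefix='100' -> emit 'n', reset
Bit 13: prefix='1' (no match yet)
Bit 14: prefix='10' (no match yet)
Bit 15: prefix='100' -> emit 'n', reset
Bit 16: prefix='1' (no match yet)
Bit 17: prefix='11' -> emit 'i', reset
Bit 18: prefix='1' (no match yet)
Bit 19: prefix='10' (no match yet)
Bit 20: prefix='101' -> emit 'a', reset

Answer: 0 1 2 4 7 10 13 16 18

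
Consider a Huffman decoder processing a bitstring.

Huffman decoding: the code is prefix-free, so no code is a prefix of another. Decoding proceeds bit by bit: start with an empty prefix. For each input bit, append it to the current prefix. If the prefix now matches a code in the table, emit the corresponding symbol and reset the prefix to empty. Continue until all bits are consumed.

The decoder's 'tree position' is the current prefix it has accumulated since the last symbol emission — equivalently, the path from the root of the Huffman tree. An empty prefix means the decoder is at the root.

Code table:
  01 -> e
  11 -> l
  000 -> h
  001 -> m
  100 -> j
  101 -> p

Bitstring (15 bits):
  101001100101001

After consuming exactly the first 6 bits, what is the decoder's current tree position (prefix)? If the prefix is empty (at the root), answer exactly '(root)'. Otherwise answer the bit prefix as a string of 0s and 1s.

Bit 0: prefix='1' (no match yet)
Bit 1: prefix='10' (no match yet)
Bit 2: prefix='101' -> emit 'p', reset
Bit 3: prefix='0' (no match yet)
Bit 4: prefix='00' (no match yet)
Bit 5: prefix='001' -> emit 'm', reset

Answer: (root)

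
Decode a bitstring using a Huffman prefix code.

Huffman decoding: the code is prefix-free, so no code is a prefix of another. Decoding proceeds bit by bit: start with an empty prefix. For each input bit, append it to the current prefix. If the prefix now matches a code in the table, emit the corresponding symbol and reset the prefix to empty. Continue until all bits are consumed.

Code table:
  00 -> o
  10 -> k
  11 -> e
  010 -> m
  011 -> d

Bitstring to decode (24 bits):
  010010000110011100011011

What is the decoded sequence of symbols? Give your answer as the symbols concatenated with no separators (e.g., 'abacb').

Bit 0: prefix='0' (no match yet)
Bit 1: prefix='01' (no match yet)
Bit 2: prefix='010' -> emit 'm', reset
Bit 3: prefix='0' (no match yet)
Bit 4: prefix='01' (no match yet)
Bit 5: prefix='010' -> emit 'm', reset
Bit 6: prefix='0' (no match yet)
Bit 7: prefix='00' -> emit 'o', reset
Bit 8: prefix='0' (no match yet)
Bit 9: prefix='01' (no match yet)
Bit 10: prefix='011' -> emit 'd', reset
Bit 11: prefix='0' (no match yet)
Bit 12: prefix='00' -> emit 'o', reset
Bit 13: prefix='1' (no match yet)
Bit 14: prefix='11' -> emit 'e', reset
Bit 15: prefix='1' (no match yet)
Bit 16: prefix='10' -> emit 'k', reset
Bit 17: prefix='0' (no match yet)
Bit 18: prefix='00' -> emit 'o', reset
Bit 19: prefix='1' (no match yet)
Bit 20: prefix='11' -> emit 'e', reset
Bit 21: prefix='0' (no match yet)
Bit 22: prefix='01' (no match yet)
Bit 23: prefix='011' -> emit 'd', reset

Answer: mmodoekoed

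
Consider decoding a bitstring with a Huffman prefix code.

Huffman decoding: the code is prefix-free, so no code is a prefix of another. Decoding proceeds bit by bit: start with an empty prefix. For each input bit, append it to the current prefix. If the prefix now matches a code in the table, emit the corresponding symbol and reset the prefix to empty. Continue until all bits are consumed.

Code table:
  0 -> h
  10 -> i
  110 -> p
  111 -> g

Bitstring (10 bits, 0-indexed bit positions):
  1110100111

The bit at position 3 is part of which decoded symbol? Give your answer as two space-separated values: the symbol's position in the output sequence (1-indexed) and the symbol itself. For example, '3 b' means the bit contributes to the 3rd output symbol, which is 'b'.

Bit 0: prefix='1' (no match yet)
Bit 1: prefix='11' (no match yet)
Bit 2: prefix='111' -> emit 'g', reset
Bit 3: prefix='0' -> emit 'h', reset
Bit 4: prefix='1' (no match yet)
Bit 5: prefix='10' -> emit 'i', reset
Bit 6: prefix='0' -> emit 'h', reset
Bit 7: prefix='1' (no match yet)

Answer: 2 h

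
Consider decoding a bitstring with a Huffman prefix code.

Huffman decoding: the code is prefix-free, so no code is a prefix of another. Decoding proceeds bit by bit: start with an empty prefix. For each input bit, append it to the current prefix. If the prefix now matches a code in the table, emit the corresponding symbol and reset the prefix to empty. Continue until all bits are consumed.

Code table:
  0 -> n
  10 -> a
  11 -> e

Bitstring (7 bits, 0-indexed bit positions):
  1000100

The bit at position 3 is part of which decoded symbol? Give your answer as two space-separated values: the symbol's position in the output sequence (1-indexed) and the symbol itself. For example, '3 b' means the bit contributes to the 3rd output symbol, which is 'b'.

Bit 0: prefix='1' (no match yet)
Bit 1: prefix='10' -> emit 'a', reset
Bit 2: prefix='0' -> emit 'n', reset
Bit 3: prefix='0' -> emit 'n', reset
Bit 4: prefix='1' (no match yet)
Bit 5: prefix='10' -> emit 'a', reset
Bit 6: prefix='0' -> emit 'n', reset

Answer: 3 n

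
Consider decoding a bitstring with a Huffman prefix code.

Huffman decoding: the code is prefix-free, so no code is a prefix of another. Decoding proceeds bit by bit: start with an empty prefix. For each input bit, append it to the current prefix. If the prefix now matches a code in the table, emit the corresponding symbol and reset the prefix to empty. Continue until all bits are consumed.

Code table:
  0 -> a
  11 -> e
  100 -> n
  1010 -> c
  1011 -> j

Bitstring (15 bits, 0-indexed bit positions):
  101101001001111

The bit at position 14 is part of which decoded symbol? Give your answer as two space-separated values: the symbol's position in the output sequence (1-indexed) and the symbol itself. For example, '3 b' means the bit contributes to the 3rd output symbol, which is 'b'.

Bit 0: prefix='1' (no match yet)
Bit 1: prefix='10' (no match yet)
Bit 2: prefix='101' (no match yet)
Bit 3: prefix='1011' -> emit 'j', reset
Bit 4: prefix='0' -> emit 'a', reset
Bit 5: prefix='1' (no match yet)
Bit 6: prefix='10' (no match yet)
Bit 7: prefix='100' -> emit 'n', reset
Bit 8: prefix='1' (no match yet)
Bit 9: prefix='10' (no match yet)
Bit 10: prefix='100' -> emit 'n', reset
Bit 11: prefix='1' (no match yet)
Bit 12: prefix='11' -> emit 'e', reset
Bit 13: prefix='1' (no match yet)
Bit 14: prefix='11' -> emit 'e', reset

Answer: 6 e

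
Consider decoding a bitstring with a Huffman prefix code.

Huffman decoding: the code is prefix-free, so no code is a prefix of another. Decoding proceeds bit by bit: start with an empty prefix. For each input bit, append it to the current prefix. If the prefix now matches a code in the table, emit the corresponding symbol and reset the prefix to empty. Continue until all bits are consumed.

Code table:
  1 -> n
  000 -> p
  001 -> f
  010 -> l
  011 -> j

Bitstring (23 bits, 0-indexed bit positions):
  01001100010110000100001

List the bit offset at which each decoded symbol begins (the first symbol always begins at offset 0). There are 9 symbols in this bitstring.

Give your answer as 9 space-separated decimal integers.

Answer: 0 3 6 9 10 13 16 19 22

Derivation:
Bit 0: prefix='0' (no match yet)
Bit 1: prefix='01' (no match yet)
Bit 2: prefix='010' -> emit 'l', reset
Bit 3: prefix='0' (no match yet)
Bit 4: prefix='01' (no match yet)
Bit 5: prefix='011' -> emit 'j', reset
Bit 6: prefix='0' (no match yet)
Bit 7: prefix='00' (no match yet)
Bit 8: prefix='000' -> emit 'p', reset
Bit 9: prefix='1' -> emit 'n', reset
Bit 10: prefix='0' (no match yet)
Bit 11: prefix='01' (no match yet)
Bit 12: prefix='011' -> emit 'j', reset
Bit 13: prefix='0' (no match yet)
Bit 14: prefix='00' (no match yet)
Bit 15: prefix='000' -> emit 'p', reset
Bit 16: prefix='0' (no match yet)
Bit 17: prefix='01' (no match yet)
Bit 18: prefix='010' -> emit 'l', reset
Bit 19: prefix='0' (no match yet)
Bit 20: prefix='00' (no match yet)
Bit 21: prefix='000' -> emit 'p', reset
Bit 22: prefix='1' -> emit 'n', reset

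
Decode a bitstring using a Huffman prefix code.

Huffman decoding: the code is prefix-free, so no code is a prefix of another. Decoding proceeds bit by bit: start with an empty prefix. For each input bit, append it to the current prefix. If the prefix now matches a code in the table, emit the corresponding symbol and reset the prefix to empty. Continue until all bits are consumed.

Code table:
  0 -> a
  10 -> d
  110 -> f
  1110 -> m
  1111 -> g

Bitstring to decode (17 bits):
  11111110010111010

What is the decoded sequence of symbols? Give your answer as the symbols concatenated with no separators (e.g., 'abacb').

Bit 0: prefix='1' (no match yet)
Bit 1: prefix='11' (no match yet)
Bit 2: prefix='111' (no match yet)
Bit 3: prefix='1111' -> emit 'g', reset
Bit 4: prefix='1' (no match yet)
Bit 5: prefix='11' (no match yet)
Bit 6: prefix='111' (no match yet)
Bit 7: prefix='1110' -> emit 'm', reset
Bit 8: prefix='0' -> emit 'a', reset
Bit 9: prefix='1' (no match yet)
Bit 10: prefix='10' -> emit 'd', reset
Bit 11: prefix='1' (no match yet)
Bit 12: prefix='11' (no match yet)
Bit 13: prefix='111' (no match yet)
Bit 14: prefix='1110' -> emit 'm', reset
Bit 15: prefix='1' (no match yet)
Bit 16: prefix='10' -> emit 'd', reset

Answer: gmadmd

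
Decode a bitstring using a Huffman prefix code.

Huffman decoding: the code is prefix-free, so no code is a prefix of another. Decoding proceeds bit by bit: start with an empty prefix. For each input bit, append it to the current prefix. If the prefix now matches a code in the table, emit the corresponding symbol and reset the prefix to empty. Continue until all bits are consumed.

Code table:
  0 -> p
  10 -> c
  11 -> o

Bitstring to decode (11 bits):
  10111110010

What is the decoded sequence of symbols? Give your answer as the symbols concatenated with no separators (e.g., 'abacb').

Answer: coocpc

Derivation:
Bit 0: prefix='1' (no match yet)
Bit 1: prefix='10' -> emit 'c', reset
Bit 2: prefix='1' (no match yet)
Bit 3: prefix='11' -> emit 'o', reset
Bit 4: prefix='1' (no match yet)
Bit 5: prefix='11' -> emit 'o', reset
Bit 6: prefix='1' (no match yet)
Bit 7: prefix='10' -> emit 'c', reset
Bit 8: prefix='0' -> emit 'p', reset
Bit 9: prefix='1' (no match yet)
Bit 10: prefix='10' -> emit 'c', reset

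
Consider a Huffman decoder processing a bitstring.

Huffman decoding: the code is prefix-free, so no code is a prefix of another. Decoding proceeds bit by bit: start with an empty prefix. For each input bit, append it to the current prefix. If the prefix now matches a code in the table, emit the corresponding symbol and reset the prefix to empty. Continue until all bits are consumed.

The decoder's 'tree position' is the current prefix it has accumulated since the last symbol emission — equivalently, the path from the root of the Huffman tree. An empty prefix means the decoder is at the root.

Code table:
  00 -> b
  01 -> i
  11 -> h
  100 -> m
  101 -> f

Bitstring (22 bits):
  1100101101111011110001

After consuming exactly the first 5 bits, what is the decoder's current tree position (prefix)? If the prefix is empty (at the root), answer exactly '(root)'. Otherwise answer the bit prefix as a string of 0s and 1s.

Answer: 1

Derivation:
Bit 0: prefix='1' (no match yet)
Bit 1: prefix='11' -> emit 'h', reset
Bit 2: prefix='0' (no match yet)
Bit 3: prefix='00' -> emit 'b', reset
Bit 4: prefix='1' (no match yet)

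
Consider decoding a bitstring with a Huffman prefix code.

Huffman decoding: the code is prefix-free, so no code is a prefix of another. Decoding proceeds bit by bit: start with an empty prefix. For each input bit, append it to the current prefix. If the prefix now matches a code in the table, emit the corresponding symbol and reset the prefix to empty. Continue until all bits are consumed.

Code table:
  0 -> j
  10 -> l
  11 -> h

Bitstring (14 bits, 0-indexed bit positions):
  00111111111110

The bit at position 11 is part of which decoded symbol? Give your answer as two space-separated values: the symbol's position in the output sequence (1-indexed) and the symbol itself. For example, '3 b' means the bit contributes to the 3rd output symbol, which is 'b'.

Answer: 7 h

Derivation:
Bit 0: prefix='0' -> emit 'j', reset
Bit 1: prefix='0' -> emit 'j', reset
Bit 2: prefix='1' (no match yet)
Bit 3: prefix='11' -> emit 'h', reset
Bit 4: prefix='1' (no match yet)
Bit 5: prefix='11' -> emit 'h', reset
Bit 6: prefix='1' (no match yet)
Bit 7: prefix='11' -> emit 'h', reset
Bit 8: prefix='1' (no match yet)
Bit 9: prefix='11' -> emit 'h', reset
Bit 10: prefix='1' (no match yet)
Bit 11: prefix='11' -> emit 'h', reset
Bit 12: prefix='1' (no match yet)
Bit 13: prefix='10' -> emit 'l', reset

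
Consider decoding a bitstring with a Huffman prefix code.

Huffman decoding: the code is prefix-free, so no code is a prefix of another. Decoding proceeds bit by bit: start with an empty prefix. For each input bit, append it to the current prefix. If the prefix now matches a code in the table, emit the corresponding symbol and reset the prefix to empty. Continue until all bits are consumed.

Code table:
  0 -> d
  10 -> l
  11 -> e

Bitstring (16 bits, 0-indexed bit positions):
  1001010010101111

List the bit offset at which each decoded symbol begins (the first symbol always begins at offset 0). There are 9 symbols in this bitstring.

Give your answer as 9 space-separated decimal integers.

Answer: 0 2 3 5 7 8 10 12 14

Derivation:
Bit 0: prefix='1' (no match yet)
Bit 1: prefix='10' -> emit 'l', reset
Bit 2: prefix='0' -> emit 'd', reset
Bit 3: prefix='1' (no match yet)
Bit 4: prefix='10' -> emit 'l', reset
Bit 5: prefix='1' (no match yet)
Bit 6: prefix='10' -> emit 'l', reset
Bit 7: prefix='0' -> emit 'd', reset
Bit 8: prefix='1' (no match yet)
Bit 9: prefix='10' -> emit 'l', reset
Bit 10: prefix='1' (no match yet)
Bit 11: prefix='10' -> emit 'l', reset
Bit 12: prefix='1' (no match yet)
Bit 13: prefix='11' -> emit 'e', reset
Bit 14: prefix='1' (no match yet)
Bit 15: prefix='11' -> emit 'e', reset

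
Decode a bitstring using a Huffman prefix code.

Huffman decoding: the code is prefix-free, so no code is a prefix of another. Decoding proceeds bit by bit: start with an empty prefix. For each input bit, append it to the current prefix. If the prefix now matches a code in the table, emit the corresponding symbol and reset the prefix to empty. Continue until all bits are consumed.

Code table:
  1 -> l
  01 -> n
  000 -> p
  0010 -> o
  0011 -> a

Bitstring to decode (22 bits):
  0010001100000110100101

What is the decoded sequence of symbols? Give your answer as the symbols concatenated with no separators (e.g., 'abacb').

Bit 0: prefix='0' (no match yet)
Bit 1: prefix='00' (no match yet)
Bit 2: prefix='001' (no match yet)
Bit 3: prefix='0010' -> emit 'o', reset
Bit 4: prefix='0' (no match yet)
Bit 5: prefix='00' (no match yet)
Bit 6: prefix='001' (no match yet)
Bit 7: prefix='0011' -> emit 'a', reset
Bit 8: prefix='0' (no match yet)
Bit 9: prefix='00' (no match yet)
Bit 10: prefix='000' -> emit 'p', reset
Bit 11: prefix='0' (no match yet)
Bit 12: prefix='00' (no match yet)
Bit 13: prefix='001' (no match yet)
Bit 14: prefix='0011' -> emit 'a', reset
Bit 15: prefix='0' (no match yet)
Bit 16: prefix='01' -> emit 'n', reset
Bit 17: prefix='0' (no match yet)
Bit 18: prefix='00' (no match yet)
Bit 19: prefix='001' (no match yet)
Bit 20: prefix='0010' -> emit 'o', reset
Bit 21: prefix='1' -> emit 'l', reset

Answer: oapanol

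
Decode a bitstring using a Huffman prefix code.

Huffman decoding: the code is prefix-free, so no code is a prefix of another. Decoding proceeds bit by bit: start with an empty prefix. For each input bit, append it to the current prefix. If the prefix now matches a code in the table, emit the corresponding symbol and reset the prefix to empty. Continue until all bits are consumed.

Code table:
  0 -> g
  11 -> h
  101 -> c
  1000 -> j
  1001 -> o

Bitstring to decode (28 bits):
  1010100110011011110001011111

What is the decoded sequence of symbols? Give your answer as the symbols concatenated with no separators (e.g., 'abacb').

Answer: cgoochjchh

Derivation:
Bit 0: prefix='1' (no match yet)
Bit 1: prefix='10' (no match yet)
Bit 2: prefix='101' -> emit 'c', reset
Bit 3: prefix='0' -> emit 'g', reset
Bit 4: prefix='1' (no match yet)
Bit 5: prefix='10' (no match yet)
Bit 6: prefix='100' (no match yet)
Bit 7: prefix='1001' -> emit 'o', reset
Bit 8: prefix='1' (no match yet)
Bit 9: prefix='10' (no match yet)
Bit 10: prefix='100' (no match yet)
Bit 11: prefix='1001' -> emit 'o', reset
Bit 12: prefix='1' (no match yet)
Bit 13: prefix='10' (no match yet)
Bit 14: prefix='101' -> emit 'c', reset
Bit 15: prefix='1' (no match yet)
Bit 16: prefix='11' -> emit 'h', reset
Bit 17: prefix='1' (no match yet)
Bit 18: prefix='10' (no match yet)
Bit 19: prefix='100' (no match yet)
Bit 20: prefix='1000' -> emit 'j', reset
Bit 21: prefix='1' (no match yet)
Bit 22: prefix='10' (no match yet)
Bit 23: prefix='101' -> emit 'c', reset
Bit 24: prefix='1' (no match yet)
Bit 25: prefix='11' -> emit 'h', reset
Bit 26: prefix='1' (no match yet)
Bit 27: prefix='11' -> emit 'h', reset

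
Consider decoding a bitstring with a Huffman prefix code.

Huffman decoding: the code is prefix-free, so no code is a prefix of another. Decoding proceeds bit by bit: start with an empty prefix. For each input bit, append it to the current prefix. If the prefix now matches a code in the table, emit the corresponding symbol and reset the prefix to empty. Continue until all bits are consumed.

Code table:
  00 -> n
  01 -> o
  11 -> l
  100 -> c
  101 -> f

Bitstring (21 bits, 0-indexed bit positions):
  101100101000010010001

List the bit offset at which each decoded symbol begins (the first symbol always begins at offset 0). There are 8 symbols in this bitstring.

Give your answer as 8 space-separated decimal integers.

Bit 0: prefix='1' (no match yet)
Bit 1: prefix='10' (no match yet)
Bit 2: prefix='101' -> emit 'f', reset
Bit 3: prefix='1' (no match yet)
Bit 4: prefix='10' (no match yet)
Bit 5: prefix='100' -> emit 'c', reset
Bit 6: prefix='1' (no match yet)
Bit 7: prefix='10' (no match yet)
Bit 8: prefix='101' -> emit 'f', reset
Bit 9: prefix='0' (no match yet)
Bit 10: prefix='00' -> emit 'n', reset
Bit 11: prefix='0' (no match yet)
Bit 12: prefix='00' -> emit 'n', reset
Bit 13: prefix='1' (no match yet)
Bit 14: prefix='10' (no match yet)
Bit 15: prefix='100' -> emit 'c', reset
Bit 16: prefix='1' (no match yet)
Bit 17: prefix='10' (no match yet)
Bit 18: prefix='100' -> emit 'c', reset
Bit 19: prefix='0' (no match yet)
Bit 20: prefix='01' -> emit 'o', reset

Answer: 0 3 6 9 11 13 16 19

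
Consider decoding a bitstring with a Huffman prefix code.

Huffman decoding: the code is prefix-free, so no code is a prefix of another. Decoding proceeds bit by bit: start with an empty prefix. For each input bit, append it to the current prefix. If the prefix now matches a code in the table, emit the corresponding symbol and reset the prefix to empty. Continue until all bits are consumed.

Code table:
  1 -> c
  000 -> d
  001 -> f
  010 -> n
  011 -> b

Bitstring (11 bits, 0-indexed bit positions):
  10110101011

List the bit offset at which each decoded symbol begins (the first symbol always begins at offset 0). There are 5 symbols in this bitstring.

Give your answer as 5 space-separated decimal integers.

Bit 0: prefix='1' -> emit 'c', reset
Bit 1: prefix='0' (no match yet)
Bit 2: prefix='01' (no match yet)
Bit 3: prefix='011' -> emit 'b', reset
Bit 4: prefix='0' (no match yet)
Bit 5: prefix='01' (no match yet)
Bit 6: prefix='010' -> emit 'n', reset
Bit 7: prefix='1' -> emit 'c', reset
Bit 8: prefix='0' (no match yet)
Bit 9: prefix='01' (no match yet)
Bit 10: prefix='011' -> emit 'b', reset

Answer: 0 1 4 7 8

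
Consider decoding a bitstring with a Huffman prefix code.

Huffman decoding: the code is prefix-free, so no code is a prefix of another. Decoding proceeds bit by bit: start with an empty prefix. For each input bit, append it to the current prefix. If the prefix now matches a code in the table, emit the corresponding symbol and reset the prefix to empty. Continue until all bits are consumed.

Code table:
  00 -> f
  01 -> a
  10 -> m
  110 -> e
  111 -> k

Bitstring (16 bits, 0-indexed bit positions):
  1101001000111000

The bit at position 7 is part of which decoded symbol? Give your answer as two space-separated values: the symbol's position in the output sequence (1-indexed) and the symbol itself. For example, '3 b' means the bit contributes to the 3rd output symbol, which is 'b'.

Bit 0: prefix='1' (no match yet)
Bit 1: prefix='11' (no match yet)
Bit 2: prefix='110' -> emit 'e', reset
Bit 3: prefix='1' (no match yet)
Bit 4: prefix='10' -> emit 'm', reset
Bit 5: prefix='0' (no match yet)
Bit 6: prefix='01' -> emit 'a', reset
Bit 7: prefix='0' (no match yet)
Bit 8: prefix='00' -> emit 'f', reset
Bit 9: prefix='0' (no match yet)
Bit 10: prefix='01' -> emit 'a', reset
Bit 11: prefix='1' (no match yet)

Answer: 4 f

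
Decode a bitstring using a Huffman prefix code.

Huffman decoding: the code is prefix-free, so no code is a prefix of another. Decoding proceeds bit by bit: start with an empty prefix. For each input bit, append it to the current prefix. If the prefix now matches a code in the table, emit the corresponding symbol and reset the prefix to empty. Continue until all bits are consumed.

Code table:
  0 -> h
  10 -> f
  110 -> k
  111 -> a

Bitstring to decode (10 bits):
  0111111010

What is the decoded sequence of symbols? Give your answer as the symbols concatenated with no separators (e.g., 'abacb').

Answer: haahf

Derivation:
Bit 0: prefix='0' -> emit 'h', reset
Bit 1: prefix='1' (no match yet)
Bit 2: prefix='11' (no match yet)
Bit 3: prefix='111' -> emit 'a', reset
Bit 4: prefix='1' (no match yet)
Bit 5: prefix='11' (no match yet)
Bit 6: prefix='111' -> emit 'a', reset
Bit 7: prefix='0' -> emit 'h', reset
Bit 8: prefix='1' (no match yet)
Bit 9: prefix='10' -> emit 'f', reset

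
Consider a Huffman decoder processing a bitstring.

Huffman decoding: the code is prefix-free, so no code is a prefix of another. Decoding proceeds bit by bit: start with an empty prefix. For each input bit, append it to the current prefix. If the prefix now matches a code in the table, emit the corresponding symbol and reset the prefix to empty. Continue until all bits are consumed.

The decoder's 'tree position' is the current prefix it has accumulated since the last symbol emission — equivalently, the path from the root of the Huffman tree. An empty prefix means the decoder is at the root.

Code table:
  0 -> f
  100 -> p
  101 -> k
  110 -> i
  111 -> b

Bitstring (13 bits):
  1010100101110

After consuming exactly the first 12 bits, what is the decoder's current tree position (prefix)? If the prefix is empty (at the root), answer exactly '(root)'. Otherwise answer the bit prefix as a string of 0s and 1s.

Bit 0: prefix='1' (no match yet)
Bit 1: prefix='10' (no match yet)
Bit 2: prefix='101' -> emit 'k', reset
Bit 3: prefix='0' -> emit 'f', reset
Bit 4: prefix='1' (no match yet)
Bit 5: prefix='10' (no match yet)
Bit 6: prefix='100' -> emit 'p', reset
Bit 7: prefix='1' (no match yet)
Bit 8: prefix='10' (no match yet)
Bit 9: prefix='101' -> emit 'k', reset
Bit 10: prefix='1' (no match yet)
Bit 11: prefix='11' (no match yet)

Answer: 11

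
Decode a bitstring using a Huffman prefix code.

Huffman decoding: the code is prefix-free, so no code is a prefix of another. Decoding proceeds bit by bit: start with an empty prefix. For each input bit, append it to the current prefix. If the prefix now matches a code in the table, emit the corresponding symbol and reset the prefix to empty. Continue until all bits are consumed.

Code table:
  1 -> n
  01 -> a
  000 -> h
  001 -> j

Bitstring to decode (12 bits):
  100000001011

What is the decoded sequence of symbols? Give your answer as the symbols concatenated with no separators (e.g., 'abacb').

Bit 0: prefix='1' -> emit 'n', reset
Bit 1: prefix='0' (no match yet)
Bit 2: prefix='00' (no match yet)
Bit 3: prefix='000' -> emit 'h', reset
Bit 4: prefix='0' (no match yet)
Bit 5: prefix='00' (no match yet)
Bit 6: prefix='000' -> emit 'h', reset
Bit 7: prefix='0' (no match yet)
Bit 8: prefix='01' -> emit 'a', reset
Bit 9: prefix='0' (no match yet)
Bit 10: prefix='01' -> emit 'a', reset
Bit 11: prefix='1' -> emit 'n', reset

Answer: nhhaan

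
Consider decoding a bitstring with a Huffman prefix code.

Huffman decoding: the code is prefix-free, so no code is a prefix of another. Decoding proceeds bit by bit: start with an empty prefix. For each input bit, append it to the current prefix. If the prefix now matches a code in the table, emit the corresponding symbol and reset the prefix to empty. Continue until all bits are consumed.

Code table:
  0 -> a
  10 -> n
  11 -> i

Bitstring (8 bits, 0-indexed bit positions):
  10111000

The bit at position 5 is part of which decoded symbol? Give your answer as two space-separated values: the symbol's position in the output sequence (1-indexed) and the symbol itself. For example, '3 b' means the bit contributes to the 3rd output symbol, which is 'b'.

Bit 0: prefix='1' (no match yet)
Bit 1: prefix='10' -> emit 'n', reset
Bit 2: prefix='1' (no match yet)
Bit 3: prefix='11' -> emit 'i', reset
Bit 4: prefix='1' (no match yet)
Bit 5: prefix='10' -> emit 'n', reset
Bit 6: prefix='0' -> emit 'a', reset
Bit 7: prefix='0' -> emit 'a', reset

Answer: 3 n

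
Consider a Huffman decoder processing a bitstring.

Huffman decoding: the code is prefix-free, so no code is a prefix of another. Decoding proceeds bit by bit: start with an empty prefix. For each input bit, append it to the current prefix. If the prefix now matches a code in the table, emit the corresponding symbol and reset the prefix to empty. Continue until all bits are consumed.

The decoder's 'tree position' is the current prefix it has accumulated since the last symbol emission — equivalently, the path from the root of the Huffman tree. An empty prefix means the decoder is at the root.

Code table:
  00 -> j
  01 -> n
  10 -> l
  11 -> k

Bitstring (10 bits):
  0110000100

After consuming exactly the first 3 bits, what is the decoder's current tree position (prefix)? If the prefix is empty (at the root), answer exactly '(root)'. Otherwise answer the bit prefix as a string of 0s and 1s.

Bit 0: prefix='0' (no match yet)
Bit 1: prefix='01' -> emit 'n', reset
Bit 2: prefix='1' (no match yet)

Answer: 1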